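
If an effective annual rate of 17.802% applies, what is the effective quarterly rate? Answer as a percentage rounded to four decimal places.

The per-quarter rate i satisfies (1 + i)^4 = 1 + 0.17802.
i = 1.17802^(1/4) − 1 = 0.0418091 = 4.1809%.

4.1809%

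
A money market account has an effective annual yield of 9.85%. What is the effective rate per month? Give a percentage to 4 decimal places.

The per-month rate i satisfies (1 + i)^12 = 1 + 0.0985.
i = 1.0985^(1/12) − 1 = 0.0078595 = 0.7860%.

0.7860%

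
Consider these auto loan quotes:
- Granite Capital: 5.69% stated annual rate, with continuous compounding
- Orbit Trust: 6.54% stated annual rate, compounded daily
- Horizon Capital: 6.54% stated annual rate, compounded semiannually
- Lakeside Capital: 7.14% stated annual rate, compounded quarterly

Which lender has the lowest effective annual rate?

Granite Capital

Granite Capital: e^0.0569 − 1 = 5.855%
Orbit Trust: (1 + 0.0654/365)^365 − 1 = 6.758%
Horizon Capital: (1 + 0.0654/2)^2 − 1 = 6.647%
Lakeside Capital: (1 + 0.0714/4)^4 − 1 = 7.333%
The lowest effective annual rate is Granite Capital at 5.855%.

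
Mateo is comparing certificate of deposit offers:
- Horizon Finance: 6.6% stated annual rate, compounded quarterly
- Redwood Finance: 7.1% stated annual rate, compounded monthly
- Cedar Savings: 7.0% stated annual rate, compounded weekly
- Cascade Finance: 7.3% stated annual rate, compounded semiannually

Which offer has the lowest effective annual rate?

Horizon Finance

Horizon Finance: (1 + 0.066/4)^4 − 1 = 6.765%
Redwood Finance: (1 + 0.071/12)^12 − 1 = 7.336%
Cedar Savings: (1 + 0.070/52)^52 − 1 = 7.246%
Cascade Finance: (1 + 0.073/2)^2 − 1 = 7.433%
The lowest effective annual rate is Horizon Finance at 6.765%.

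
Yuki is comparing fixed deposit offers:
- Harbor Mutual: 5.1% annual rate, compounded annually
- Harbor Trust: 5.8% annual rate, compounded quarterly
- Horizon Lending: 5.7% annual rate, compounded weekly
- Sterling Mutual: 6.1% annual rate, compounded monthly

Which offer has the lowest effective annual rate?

Harbor Mutual: compounded annually, EAR = 5.100%
Harbor Trust: (1 + 0.058/4)^4 − 1 = 5.927%
Horizon Lending: (1 + 0.057/52)^52 − 1 = 5.862%
Sterling Mutual: (1 + 0.061/12)^12 − 1 = 6.273%
The lowest effective annual rate is Harbor Mutual at 5.100%.

Harbor Mutual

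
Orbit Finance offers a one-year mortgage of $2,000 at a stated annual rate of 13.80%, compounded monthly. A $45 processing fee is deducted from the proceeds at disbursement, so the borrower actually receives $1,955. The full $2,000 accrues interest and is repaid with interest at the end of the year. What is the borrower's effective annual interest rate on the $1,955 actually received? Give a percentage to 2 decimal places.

Amount owed after one year: 2,000 × (1 + 0.1380/12)^12 = 2,000 × 1.147072 = $2,294.14.
Effective rate on net proceeds: 2,294.14 / 1,955 − 1 = 0.173475 = 17.35%.

17.35%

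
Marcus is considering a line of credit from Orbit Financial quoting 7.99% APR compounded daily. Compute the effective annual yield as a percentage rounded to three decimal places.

8.317%

EAR = (1 + 0.0799/365)^365 − 1.
= 1.083169 − 1 = 8.317%.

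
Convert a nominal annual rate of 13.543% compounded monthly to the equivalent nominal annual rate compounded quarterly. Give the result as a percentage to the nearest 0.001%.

13.696%

EAR = (1 + 0.13543/12)^12 − 1 = 0.144161.
Solve (1 + r/4)^4 = 1.144161: r/4 = 1.144161^(1/4) − 1 = 0.034241, so r = 0.136964 = 13.696%.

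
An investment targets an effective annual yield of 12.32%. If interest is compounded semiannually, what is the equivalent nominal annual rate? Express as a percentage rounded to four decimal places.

(1 + r/2)^2 − 1 = 0.1232, so 1 + r/2 = 1.1232^(1/2).
r/2 = 0.059811, so r = 0.119623 = 11.9623%.

11.9623%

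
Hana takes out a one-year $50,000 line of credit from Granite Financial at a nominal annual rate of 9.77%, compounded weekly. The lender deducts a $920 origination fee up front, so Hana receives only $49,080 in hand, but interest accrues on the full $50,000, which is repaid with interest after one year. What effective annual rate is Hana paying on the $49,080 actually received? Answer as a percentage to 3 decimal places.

Amount owed after one year: 50,000 × (1 + 0.0977/52)^52 = 50,000 × 1.102531 = $55,126.54.
Effective rate on net proceeds: 55,126.54 / 49,080 − 1 = 0.123198 = 12.320%.

12.320%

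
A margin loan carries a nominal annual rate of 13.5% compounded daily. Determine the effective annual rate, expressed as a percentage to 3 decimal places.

14.451%

EAR = (1 + 0.135/365)^365 − 1.
= 1.144508 − 1 = 14.451%.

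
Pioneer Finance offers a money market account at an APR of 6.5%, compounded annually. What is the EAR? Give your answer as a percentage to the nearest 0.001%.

6.500%

Annual compounding means the effective rate equals the nominal rate: 6.500%.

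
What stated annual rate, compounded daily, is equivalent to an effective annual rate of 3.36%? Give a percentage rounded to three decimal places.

(1 + r/365)^365 − 1 = 0.0336, so 1 + r/365 = 1.0336^(1/365).
r/365 = 0.000091, so r = 0.033049 = 3.305%.

3.305%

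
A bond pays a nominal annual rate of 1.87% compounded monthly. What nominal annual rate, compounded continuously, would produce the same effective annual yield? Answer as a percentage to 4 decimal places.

1.8685%

EAR = (1 + 0.0187/12)^12 − 1 = 0.018861.
Equivalent continuous rate: r = ln(1 + 0.018861) = 0.018685 = 1.8685%.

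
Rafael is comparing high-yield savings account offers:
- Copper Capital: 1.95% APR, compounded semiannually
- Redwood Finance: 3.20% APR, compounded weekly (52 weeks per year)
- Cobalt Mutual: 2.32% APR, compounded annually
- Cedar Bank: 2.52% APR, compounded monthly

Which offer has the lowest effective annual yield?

Copper Capital: (1 + 0.0195/2)^2 − 1 = 1.960%
Redwood Finance: (1 + 0.0320/52)^52 − 1 = 3.251%
Cobalt Mutual: compounded annually, EAR = 2.320%
Cedar Bank: (1 + 0.0252/12)^12 − 1 = 2.549%
The lowest effective annual rate is Copper Capital at 1.960%.

Copper Capital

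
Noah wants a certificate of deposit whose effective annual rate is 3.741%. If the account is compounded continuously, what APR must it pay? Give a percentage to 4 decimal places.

3.6727%

Continuous: nominal r satisfies e^r − 1 = 0.03741.
r = ln(1 + 0.03741) = ln(1.03741) = 0.036727 = 3.6727%.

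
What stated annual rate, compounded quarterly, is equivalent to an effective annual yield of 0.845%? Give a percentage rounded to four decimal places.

0.8423%

(1 + r/4)^4 − 1 = 0.00845, so 1 + r/4 = 1.00845^(1/4).
r/4 = 0.002106, so r = 0.008423 = 0.8423%.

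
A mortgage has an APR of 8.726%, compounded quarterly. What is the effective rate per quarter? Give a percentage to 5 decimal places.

With a nominal annual rate compounded quarterly, the periodic rate is the nominal rate divided by 4.
i = 0.08726 / 4 = 0.0218150 = 2.18150%.

2.18150%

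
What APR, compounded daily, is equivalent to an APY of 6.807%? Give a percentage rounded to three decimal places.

(1 + r/365)^365 − 1 = 0.06807, so 1 + r/365 = 1.06807^(1/365).
r/365 = 0.000180, so r = 0.065859 = 6.586%.

6.586%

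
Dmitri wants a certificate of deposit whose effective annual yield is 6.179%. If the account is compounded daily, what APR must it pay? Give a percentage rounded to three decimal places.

(1 + r/365)^365 − 1 = 0.06179, so 1 + r/365 = 1.06179^(1/365).
r/365 = 0.000164, so r = 0.059961 = 5.996%.

5.996%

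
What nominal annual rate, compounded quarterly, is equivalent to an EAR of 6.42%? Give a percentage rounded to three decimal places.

6.271%

(1 + r/4)^4 − 1 = 0.0642, so 1 + r/4 = 1.0642^(1/4).
r/4 = 0.015677, so r = 0.062710 = 6.271%.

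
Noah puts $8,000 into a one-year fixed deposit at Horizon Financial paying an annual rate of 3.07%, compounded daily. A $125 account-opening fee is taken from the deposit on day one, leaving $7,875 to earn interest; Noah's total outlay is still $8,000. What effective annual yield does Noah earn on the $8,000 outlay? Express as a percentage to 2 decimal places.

Value after one year: 7,875 × (1 + 0.0307/365)^365 = 7,875 × 1.031175 = $8,120.50.
Effective yield on the $8,000 outlay: 8,120.50 / 8,000 − 1 = 0.015063 = 1.51%.

1.51%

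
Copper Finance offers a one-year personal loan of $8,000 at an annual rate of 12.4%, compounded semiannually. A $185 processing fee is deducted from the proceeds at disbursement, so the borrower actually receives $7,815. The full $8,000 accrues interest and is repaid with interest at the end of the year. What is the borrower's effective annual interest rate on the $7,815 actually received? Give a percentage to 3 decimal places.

Amount owed after one year: 8,000 × (1 + 0.124/2)^2 = 8,000 × 1.127844 = $9,022.75.
Effective rate on net proceeds: 9,022.75 / 7,815 − 1 = 0.154543 = 15.454%.

15.454%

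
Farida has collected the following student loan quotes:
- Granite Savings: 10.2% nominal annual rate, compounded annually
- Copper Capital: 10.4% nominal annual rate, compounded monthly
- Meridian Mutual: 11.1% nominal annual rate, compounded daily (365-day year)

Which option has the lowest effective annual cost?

Granite Savings: compounded annually, EAR = 10.200%
Copper Capital: (1 + 0.104/12)^12 − 1 = 10.910%
Meridian Mutual: (1 + 0.111/365)^365 − 1 = 11.738%
The lowest effective annual rate is Granite Savings at 10.200%.

Granite Savings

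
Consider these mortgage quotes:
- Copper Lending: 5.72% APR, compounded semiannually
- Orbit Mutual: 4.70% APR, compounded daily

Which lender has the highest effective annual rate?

Copper Lending

Copper Lending: (1 + 0.0572/2)^2 − 1 = 5.802%
Orbit Mutual: (1 + 0.0470/365)^365 − 1 = 4.812%
The highest effective annual rate is Copper Lending at 5.802%.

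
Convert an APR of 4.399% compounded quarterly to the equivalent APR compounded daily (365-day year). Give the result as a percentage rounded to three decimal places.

EAR = (1 + 0.04399/4)^4 − 1 = 0.044721.
Solve (1 + r/365)^365 = 1.044721: r/365 = 1.044721^(1/365) − 1 = 0.000120, so r = 0.043752 = 4.375%.

4.375%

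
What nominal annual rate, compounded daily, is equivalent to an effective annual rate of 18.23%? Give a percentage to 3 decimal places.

16.750%

(1 + r/365)^365 − 1 = 0.1823, so 1 + r/365 = 1.1823^(1/365).
r/365 = 0.000459, so r = 0.167500 = 16.750%.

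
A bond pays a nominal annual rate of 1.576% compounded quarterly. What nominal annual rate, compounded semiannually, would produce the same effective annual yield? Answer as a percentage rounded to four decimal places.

EAR = (1 + 0.01576/4)^4 − 1 = 0.015853.
Solve (1 + r/2)^2 = 1.015853: r/2 = 1.015853^(1/2) − 1 = 0.007896, so r = 0.015791 = 1.5791%.

1.5791%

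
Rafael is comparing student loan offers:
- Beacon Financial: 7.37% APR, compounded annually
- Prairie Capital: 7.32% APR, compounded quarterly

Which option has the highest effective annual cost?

Beacon Financial: compounded annually, EAR = 7.370%
Prairie Capital: (1 + 0.0732/4)^4 − 1 = 7.523%
The highest effective annual rate is Prairie Capital at 7.523%.

Prairie Capital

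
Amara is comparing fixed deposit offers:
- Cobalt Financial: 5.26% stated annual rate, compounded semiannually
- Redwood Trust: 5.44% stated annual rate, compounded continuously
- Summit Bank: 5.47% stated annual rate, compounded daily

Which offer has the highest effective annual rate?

Summit Bank

Cobalt Financial: (1 + 0.0526/2)^2 − 1 = 5.329%
Redwood Trust: e^0.0544 − 1 = 5.591%
Summit Bank: (1 + 0.0547/365)^365 − 1 = 5.622%
The highest effective annual rate is Summit Bank at 5.622%.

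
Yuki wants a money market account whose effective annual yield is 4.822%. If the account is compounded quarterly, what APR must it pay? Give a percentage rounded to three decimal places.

(1 + r/4)^4 − 1 = 0.04822, so 1 + r/4 = 1.04822^(1/4).
r/4 = 0.011843, so r = 0.047372 = 4.737%.

4.737%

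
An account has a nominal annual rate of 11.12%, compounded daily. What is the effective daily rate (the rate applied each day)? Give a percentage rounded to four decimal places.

0.0305%

With a nominal annual rate compounded daily, the periodic rate is the nominal rate divided by 365.
i = 0.1112 / 365 = 0.0003047 = 0.0305%.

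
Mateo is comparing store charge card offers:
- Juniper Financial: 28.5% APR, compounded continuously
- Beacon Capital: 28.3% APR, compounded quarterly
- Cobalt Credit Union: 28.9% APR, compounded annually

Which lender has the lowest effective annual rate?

Cobalt Credit Union

Juniper Financial: e^0.285 − 1 = 32.976%
Beacon Capital: (1 + 0.283/4)^4 − 1 = 31.448%
Cobalt Credit Union: compounded annually, EAR = 28.900%
The lowest effective annual rate is Cobalt Credit Union at 28.900%.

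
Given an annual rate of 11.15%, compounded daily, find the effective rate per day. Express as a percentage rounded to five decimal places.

0.03055%

With a nominal annual rate compounded daily, the periodic rate is the nominal rate divided by 365.
i = 0.1115 / 365 = 0.0003055 = 0.03055%.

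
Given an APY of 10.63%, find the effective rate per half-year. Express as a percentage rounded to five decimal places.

5.18080%

The per-half-year rate i satisfies (1 + i)^2 = 1 + 0.1063.
i = 1.1063^(1/2) − 1 = 0.0518080 = 5.18080%.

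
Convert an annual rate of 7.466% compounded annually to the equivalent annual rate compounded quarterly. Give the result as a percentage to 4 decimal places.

7.2656%

Compounded annually, EAR = nominal = 0.074660.
Solve (1 + r/4)^4 = 1.074660: r/4 = 1.074660^(1/4) − 1 = 0.018164, so r = 0.072656 = 7.2656%.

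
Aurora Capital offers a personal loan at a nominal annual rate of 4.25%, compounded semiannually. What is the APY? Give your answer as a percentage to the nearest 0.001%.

4.295%

EAR = (1 + 0.0425/2)^2 − 1.
= (1 + 0.021250)^2 − 1 = 1.042952 − 1 = 4.295%.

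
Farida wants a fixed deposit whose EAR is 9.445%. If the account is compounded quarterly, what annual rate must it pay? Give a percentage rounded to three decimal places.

(1 + r/4)^4 − 1 = 0.09445, so 1 + r/4 = 1.09445^(1/4).
r/4 = 0.022819, so r = 0.091278 = 9.128%.

9.128%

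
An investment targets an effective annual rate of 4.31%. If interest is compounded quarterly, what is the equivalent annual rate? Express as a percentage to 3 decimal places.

(1 + r/4)^4 − 1 = 0.0431, so 1 + r/4 = 1.0431^(1/4).
r/4 = 0.010605, so r = 0.042420 = 4.242%.

4.242%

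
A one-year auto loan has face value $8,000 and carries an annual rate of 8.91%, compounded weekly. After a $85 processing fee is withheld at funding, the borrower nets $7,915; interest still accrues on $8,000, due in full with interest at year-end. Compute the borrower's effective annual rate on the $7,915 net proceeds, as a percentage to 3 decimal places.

Amount owed after one year: 8,000 × (1 + 0.0891/52)^52 = 8,000 × 1.093107 = $8,744.85.
Effective rate on net proceeds: 8,744.85 / 7,915 − 1 = 0.104846 = 10.485%.

10.485%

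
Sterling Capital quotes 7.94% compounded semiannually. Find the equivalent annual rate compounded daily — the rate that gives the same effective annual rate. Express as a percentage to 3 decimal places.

EAR = (1 + 0.0794/2)^2 − 1 = 0.080976.
Solve (1 + r/365)^365 = 1.080976: r/365 = 1.080976^(1/365) − 1 = 0.000213, so r = 0.077873 = 7.787%.

7.787%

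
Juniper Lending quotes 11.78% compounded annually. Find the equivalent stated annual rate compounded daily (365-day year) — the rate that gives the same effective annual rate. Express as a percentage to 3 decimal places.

Compounded annually, EAR = nominal = 0.117800.
Solve (1 + r/365)^365 = 1.117800: r/365 = 1.117800^(1/365) − 1 = 0.000305, so r = 0.111379 = 11.138%.

11.138%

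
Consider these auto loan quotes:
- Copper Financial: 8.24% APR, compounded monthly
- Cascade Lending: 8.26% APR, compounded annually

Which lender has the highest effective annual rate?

Copper Financial

Copper Financial: (1 + 0.0824/12)^12 − 1 = 8.558%
Cascade Lending: compounded annually, EAR = 8.260%
The highest effective annual rate is Copper Financial at 8.558%.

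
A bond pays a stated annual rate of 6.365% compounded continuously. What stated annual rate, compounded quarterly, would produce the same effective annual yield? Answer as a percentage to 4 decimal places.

EAR under continuous compounding: e^0.06365 − 1 = 0.065719.
Solve (1 + r/4)^4 = 1.065719: r/4 = 1.065719^(1/4) − 1 = 0.016040, so r = 0.064159 = 6.4159%.

6.4159%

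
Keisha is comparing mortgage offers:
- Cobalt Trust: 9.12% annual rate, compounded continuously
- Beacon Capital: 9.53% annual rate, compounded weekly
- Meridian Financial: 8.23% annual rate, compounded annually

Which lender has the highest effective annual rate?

Beacon Capital

Cobalt Trust: e^0.0912 − 1 = 9.549%
Beacon Capital: (1 + 0.0953/52)^52 − 1 = 9.989%
Meridian Financial: compounded annually, EAR = 8.230%
The highest effective annual rate is Beacon Capital at 9.989%.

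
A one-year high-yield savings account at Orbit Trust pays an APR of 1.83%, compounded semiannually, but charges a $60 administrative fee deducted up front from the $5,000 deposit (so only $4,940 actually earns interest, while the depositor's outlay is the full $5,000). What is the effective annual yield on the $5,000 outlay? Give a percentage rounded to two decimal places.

Value after one year: 4,940 × (1 + 0.0183/2)^2 = 4,940 × 1.018384 = $5,030.82.
Effective yield on the $5,000 outlay: 5,030.82 / 5,000 − 1 = 0.006163 = 0.62%.

0.62%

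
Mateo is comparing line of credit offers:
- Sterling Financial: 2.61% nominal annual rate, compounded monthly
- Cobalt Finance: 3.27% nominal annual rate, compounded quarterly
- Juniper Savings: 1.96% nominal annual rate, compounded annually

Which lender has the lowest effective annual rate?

Sterling Financial: (1 + 0.0261/12)^12 − 1 = 2.641%
Cobalt Finance: (1 + 0.0327/4)^4 − 1 = 3.310%
Juniper Savings: compounded annually, EAR = 1.960%
The lowest effective annual rate is Juniper Savings at 1.960%.

Juniper Savings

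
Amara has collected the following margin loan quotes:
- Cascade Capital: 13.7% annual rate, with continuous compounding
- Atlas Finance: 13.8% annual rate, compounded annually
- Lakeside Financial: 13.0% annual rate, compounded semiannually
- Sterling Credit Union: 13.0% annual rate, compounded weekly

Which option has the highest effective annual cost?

Cascade Capital

Cascade Capital: e^0.137 − 1 = 14.683%
Atlas Finance: compounded annually, EAR = 13.800%
Lakeside Financial: (1 + 0.130/2)^2 − 1 = 13.422%
Sterling Credit Union: (1 + 0.130/52)^52 − 1 = 13.864%
The highest effective annual rate is Cascade Capital at 14.683%.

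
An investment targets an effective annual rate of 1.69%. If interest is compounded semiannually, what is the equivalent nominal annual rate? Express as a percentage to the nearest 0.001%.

1.683%

(1 + r/2)^2 − 1 = 0.0169, so 1 + r/2 = 1.0169^(1/2).
r/2 = 0.008415, so r = 0.016829 = 1.683%.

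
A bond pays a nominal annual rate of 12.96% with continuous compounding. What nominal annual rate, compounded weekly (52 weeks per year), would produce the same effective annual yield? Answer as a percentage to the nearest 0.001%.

12.976%

EAR under continuous compounding: e^0.1296 − 1 = 0.138373.
Solve (1 + r/52)^52 = 1.138373: r/52 = 1.138373^(1/52) − 1 = 0.002495, so r = 0.129762 = 12.976%.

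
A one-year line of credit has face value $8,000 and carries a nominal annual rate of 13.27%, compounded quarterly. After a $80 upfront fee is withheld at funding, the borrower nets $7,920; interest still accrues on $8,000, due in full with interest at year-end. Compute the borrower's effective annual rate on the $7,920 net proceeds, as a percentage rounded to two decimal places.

15.10%

Amount owed after one year: 8,000 × (1 + 0.1327/4)^4 = 8,000 × 1.139451 = $9,115.61.
Effective rate on net proceeds: 9,115.61 / 7,920 − 1 = 0.150960 = 15.10%.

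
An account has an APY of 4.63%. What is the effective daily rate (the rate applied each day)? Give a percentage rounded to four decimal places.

0.0124%

The per-day rate i satisfies (1 + i)^365 = 1 + 0.0463.
i = 1.0463^(1/365) − 1 = 0.0001240 = 0.0124%.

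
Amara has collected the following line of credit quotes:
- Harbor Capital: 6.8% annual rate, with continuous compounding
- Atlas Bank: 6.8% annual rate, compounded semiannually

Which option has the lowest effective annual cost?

Harbor Capital: e^0.068 − 1 = 7.037%
Atlas Bank: (1 + 0.068/2)^2 − 1 = 6.916%
The lowest effective annual rate is Atlas Bank at 6.916%.

Atlas Bank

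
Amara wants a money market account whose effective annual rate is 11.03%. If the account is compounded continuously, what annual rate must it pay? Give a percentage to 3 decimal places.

Continuous: nominal r satisfies e^r − 1 = 0.1103.
r = ln(1 + 0.1103) = ln(1.1103) = 0.104630 = 10.463%.

10.463%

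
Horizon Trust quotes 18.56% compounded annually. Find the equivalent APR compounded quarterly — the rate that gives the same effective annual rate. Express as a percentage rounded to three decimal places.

17.392%

Compounded annually, EAR = nominal = 0.185600.
Solve (1 + r/4)^4 = 1.185600: r/4 = 1.185600^(1/4) − 1 = 0.043481, so r = 0.173924 = 17.392%.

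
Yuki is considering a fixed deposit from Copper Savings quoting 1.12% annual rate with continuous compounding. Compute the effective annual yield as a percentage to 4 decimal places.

1.1263%

With continuous compounding, EAR = e^0.0112 − 1.
e^0.0112 = 1.011263, so EAR = 0.011263 = 1.1263%.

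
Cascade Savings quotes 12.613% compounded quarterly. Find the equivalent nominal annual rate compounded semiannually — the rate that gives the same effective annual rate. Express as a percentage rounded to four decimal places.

EAR = (1 + 0.12613/4)^4 − 1 = 0.132222.
Solve (1 + r/2)^2 = 1.132222: r/2 = 1.132222^(1/2) − 1 = 0.064059, so r = 0.128119 = 12.8119%.

12.8119%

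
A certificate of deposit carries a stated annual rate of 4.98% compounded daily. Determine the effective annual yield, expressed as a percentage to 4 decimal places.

EAR = (1 + 0.0498/365)^365 − 1.
= (1 + 0.000136)^365 − 1 = 1.051057 − 1 = 5.1057%.

5.1057%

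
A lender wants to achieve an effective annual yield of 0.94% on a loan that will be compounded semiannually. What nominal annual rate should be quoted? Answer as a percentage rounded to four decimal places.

(1 + r/2)^2 − 1 = 0.0094, so 1 + r/2 = 1.0094^(1/2).
r/2 = 0.004689, so r = 0.009378 = 0.9378%.

0.9378%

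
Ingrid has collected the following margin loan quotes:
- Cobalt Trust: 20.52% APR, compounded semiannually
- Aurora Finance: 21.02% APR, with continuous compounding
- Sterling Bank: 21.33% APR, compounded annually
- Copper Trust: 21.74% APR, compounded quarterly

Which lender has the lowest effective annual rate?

Cobalt Trust: (1 + 0.2052/2)^2 − 1 = 21.573%
Aurora Finance: e^0.2102 − 1 = 23.392%
Sterling Bank: compounded annually, EAR = 21.330%
Copper Trust: (1 + 0.2174/4)^4 − 1 = 23.577%
The lowest effective annual rate is Sterling Bank at 21.330%.

Sterling Bank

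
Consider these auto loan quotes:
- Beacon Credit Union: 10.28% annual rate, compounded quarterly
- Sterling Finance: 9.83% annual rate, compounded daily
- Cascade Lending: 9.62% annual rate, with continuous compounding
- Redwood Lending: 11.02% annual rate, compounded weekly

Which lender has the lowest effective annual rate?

Cascade Lending

Beacon Credit Union: (1 + 0.1028/4)^4 − 1 = 10.683%
Sterling Finance: (1 + 0.0983/365)^365 − 1 = 10.328%
Cascade Lending: e^0.0962 − 1 = 10.098%
Redwood Lending: (1 + 0.1102/52)^52 − 1 = 11.637%
The lowest effective annual rate is Cascade Lending at 10.098%.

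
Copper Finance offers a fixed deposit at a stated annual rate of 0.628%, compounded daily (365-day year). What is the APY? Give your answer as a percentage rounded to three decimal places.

0.630%

EAR = (1 + 0.00628/365)^365 − 1.
= 1.006300 − 1 = 0.630%.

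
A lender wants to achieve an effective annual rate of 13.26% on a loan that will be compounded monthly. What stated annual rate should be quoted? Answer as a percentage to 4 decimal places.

12.5164%

(1 + r/12)^12 − 1 = 0.1326, so 1 + r/12 = 1.1326^(1/12).
r/12 = 0.010430, so r = 0.125164 = 12.5164%.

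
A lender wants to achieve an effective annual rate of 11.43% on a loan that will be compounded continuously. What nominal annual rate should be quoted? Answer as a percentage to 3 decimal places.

Continuous: nominal r satisfies e^r − 1 = 0.1143.
r = ln(1 + 0.1143) = ln(1.1143) = 0.108226 = 10.823%.

10.823%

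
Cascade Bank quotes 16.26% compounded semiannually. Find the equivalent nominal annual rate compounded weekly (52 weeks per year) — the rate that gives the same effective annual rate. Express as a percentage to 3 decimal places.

EAR = (1 + 0.1626/2)^2 − 1 = 0.169210.
Solve (1 + r/52)^52 = 1.169210: r/52 = 1.169210^(1/52) − 1 = 0.003011, so r = 0.156563 = 15.656%.

15.656%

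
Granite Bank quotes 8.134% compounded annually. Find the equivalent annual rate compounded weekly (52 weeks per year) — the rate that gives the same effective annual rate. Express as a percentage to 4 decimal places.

Compounded annually, EAR = nominal = 0.081340.
Solve (1 + r/52)^52 = 1.081340: r/52 = 1.081340^(1/52) − 1 = 0.001505, so r = 0.078260 = 7.8260%.

7.8260%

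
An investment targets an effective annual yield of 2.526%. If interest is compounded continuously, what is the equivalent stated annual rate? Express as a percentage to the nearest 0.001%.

Continuous: nominal r satisfies e^r − 1 = 0.02526.
r = ln(1 + 0.02526) = ln(1.02526) = 0.024946 = 2.495%.

2.495%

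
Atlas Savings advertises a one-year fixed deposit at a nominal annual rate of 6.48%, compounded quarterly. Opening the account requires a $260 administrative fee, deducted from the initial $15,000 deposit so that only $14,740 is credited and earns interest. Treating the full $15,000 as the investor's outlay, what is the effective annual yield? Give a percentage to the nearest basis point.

4.79%

Value after one year: 14,740 × (1 + 0.0648/4)^4 = 14,740 × 1.066392 = $15,718.61.
Effective yield on the $15,000 outlay: 15,718.61 / 15,000 − 1 = 0.047908 = 4.79%.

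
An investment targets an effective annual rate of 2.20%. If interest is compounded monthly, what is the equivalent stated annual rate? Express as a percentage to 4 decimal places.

2.1781%

(1 + r/12)^12 − 1 = 0.0220, so 1 + r/12 = 1.0220^(1/12).
r/12 = 0.001815, so r = 0.021781 = 2.1781%.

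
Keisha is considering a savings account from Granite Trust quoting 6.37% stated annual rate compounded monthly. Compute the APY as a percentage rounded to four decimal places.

EAR = (1 + 0.0637/12)^12 − 1.
= 1.065593 − 1 = 6.5593%.

6.5593%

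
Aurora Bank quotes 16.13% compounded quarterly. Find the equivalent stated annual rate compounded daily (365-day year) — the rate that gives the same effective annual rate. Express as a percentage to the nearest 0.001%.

15.817%

EAR = (1 + 0.1613/4)^4 − 1 = 0.171322.
Solve (1 + r/365)^365 = 1.171322: r/365 = 1.171322^(1/365) − 1 = 0.000433, so r = 0.158167 = 15.817%.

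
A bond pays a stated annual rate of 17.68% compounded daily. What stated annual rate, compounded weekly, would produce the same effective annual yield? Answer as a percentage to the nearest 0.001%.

17.706%

EAR = (1 + 0.1768/365)^365 − 1 = 0.193341.
Solve (1 + r/52)^52 = 1.193341: r/52 = 1.193341^(1/52) − 1 = 0.003405, so r = 0.177058 = 17.706%.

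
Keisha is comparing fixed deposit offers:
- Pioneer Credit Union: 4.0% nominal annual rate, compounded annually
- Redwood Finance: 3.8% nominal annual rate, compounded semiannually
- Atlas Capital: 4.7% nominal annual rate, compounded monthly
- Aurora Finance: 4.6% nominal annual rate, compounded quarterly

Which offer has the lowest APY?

Redwood Finance

Pioneer Credit Union: compounded annually, EAR = 4.000%
Redwood Finance: (1 + 0.038/2)^2 − 1 = 3.836%
Atlas Capital: (1 + 0.047/12)^12 − 1 = 4.803%
Aurora Finance: (1 + 0.046/4)^4 − 1 = 4.680%
The lowest effective annual rate is Redwood Finance at 3.836%.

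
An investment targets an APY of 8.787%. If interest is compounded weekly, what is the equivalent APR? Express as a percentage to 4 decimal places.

(1 + r/52)^52 − 1 = 0.08787, so 1 + r/52 = 1.08787^(1/52).
r/52 = 0.001621, so r = 0.084290 = 8.4290%.

8.4290%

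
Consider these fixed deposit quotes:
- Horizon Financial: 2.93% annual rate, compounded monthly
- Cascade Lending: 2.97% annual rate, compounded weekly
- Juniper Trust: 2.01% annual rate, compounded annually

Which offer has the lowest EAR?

Horizon Financial: (1 + 0.0293/12)^12 − 1 = 2.970%
Cascade Lending: (1 + 0.0297/52)^52 − 1 = 3.014%
Juniper Trust: compounded annually, EAR = 2.010%
The lowest effective annual rate is Juniper Trust at 2.010%.

Juniper Trust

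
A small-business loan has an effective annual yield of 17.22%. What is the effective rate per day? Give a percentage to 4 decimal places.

0.0435%

The per-day rate i satisfies (1 + i)^365 = 1 + 0.1722.
i = 1.1722^(1/365) − 1 = 0.0004354 = 0.0435%.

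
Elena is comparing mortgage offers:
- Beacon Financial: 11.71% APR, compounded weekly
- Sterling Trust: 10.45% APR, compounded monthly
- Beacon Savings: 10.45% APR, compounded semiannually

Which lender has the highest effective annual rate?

Beacon Financial

Beacon Financial: (1 + 0.1171/52)^52 − 1 = 12.408%
Sterling Trust: (1 + 0.1045/12)^12 − 1 = 10.965%
Beacon Savings: (1 + 0.1045/2)^2 − 1 = 10.723%
The highest effective annual rate is Beacon Financial at 12.408%.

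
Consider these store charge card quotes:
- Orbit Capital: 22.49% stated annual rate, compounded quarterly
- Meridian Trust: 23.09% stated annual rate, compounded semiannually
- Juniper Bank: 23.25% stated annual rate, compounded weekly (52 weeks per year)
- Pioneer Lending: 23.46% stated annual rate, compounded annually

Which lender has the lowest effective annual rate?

Pioneer Lending

Orbit Capital: (1 + 0.2249/4)^4 − 1 = 24.459%
Meridian Trust: (1 + 0.2309/2)^2 − 1 = 24.423%
Juniper Bank: (1 + 0.2325/52)^52 − 1 = 26.110%
Pioneer Lending: compounded annually, EAR = 23.460%
The lowest effective annual rate is Pioneer Lending at 23.460%.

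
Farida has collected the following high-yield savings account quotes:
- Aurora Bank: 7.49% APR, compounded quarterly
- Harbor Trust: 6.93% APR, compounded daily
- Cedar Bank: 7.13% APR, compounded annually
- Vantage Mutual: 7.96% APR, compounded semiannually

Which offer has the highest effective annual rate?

Aurora Bank: (1 + 0.0749/4)^4 − 1 = 7.703%
Harbor Trust: (1 + 0.0693/365)^365 − 1 = 7.175%
Cedar Bank: compounded annually, EAR = 7.130%
Vantage Mutual: (1 + 0.0796/2)^2 − 1 = 8.118%
The highest effective annual rate is Vantage Mutual at 8.118%.

Vantage Mutual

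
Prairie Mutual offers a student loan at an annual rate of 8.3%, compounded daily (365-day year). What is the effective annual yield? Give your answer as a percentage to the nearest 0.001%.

8.653%

EAR = (1 + 0.083/365)^365 − 1.
= (1 + 0.000227)^365 − 1 = 1.086532 − 1 = 8.653%.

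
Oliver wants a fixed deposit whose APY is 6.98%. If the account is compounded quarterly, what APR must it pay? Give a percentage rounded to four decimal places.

6.8044%

(1 + r/4)^4 − 1 = 0.0698, so 1 + r/4 = 1.0698^(1/4).
r/4 = 0.017011, so r = 0.068044 = 6.8044%.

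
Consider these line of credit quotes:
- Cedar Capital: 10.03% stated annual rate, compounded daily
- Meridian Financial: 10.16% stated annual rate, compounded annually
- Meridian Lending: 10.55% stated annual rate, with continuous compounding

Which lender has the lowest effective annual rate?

Meridian Financial

Cedar Capital: (1 + 0.1003/365)^365 − 1 = 10.549%
Meridian Financial: compounded annually, EAR = 10.160%
Meridian Lending: e^0.1055 − 1 = 11.127%
The lowest effective annual rate is Meridian Financial at 10.160%.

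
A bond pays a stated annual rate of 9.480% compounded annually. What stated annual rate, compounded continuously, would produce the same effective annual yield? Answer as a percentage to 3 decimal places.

9.057%

Compounded annually, EAR = nominal = 0.094800.
Equivalent continuous rate: r = ln(1 + 0.094800) = 0.090572 = 9.057%.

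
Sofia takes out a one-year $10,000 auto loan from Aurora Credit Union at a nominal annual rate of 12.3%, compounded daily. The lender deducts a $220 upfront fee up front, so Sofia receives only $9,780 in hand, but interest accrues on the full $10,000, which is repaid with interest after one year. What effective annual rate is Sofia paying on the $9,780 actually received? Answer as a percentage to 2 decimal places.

Amount owed after one year: 10,000 × (1 + 0.123/365)^365 = 10,000 × 1.130861 = $11,308.61.
Effective rate on net proceeds: 11,308.61 / 9,780 − 1 = 0.156300 = 15.63%.

15.63%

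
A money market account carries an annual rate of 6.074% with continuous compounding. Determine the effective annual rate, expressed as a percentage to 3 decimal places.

6.262%

With continuous compounding, EAR = e^0.06074 − 1.
e^0.06074 = 1.062623, so EAR = 0.062623 = 6.262%.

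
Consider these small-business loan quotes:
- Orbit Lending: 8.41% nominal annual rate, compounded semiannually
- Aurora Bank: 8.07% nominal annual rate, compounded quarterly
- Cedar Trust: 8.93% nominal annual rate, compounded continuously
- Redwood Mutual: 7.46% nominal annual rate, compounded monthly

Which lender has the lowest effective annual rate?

Redwood Mutual

Orbit Lending: (1 + 0.0841/2)^2 − 1 = 8.587%
Aurora Bank: (1 + 0.0807/4)^4 − 1 = 8.318%
Cedar Trust: e^0.0893 − 1 = 9.341%
Redwood Mutual: (1 + 0.0746/12)^12 − 1 = 7.720%
The lowest effective annual rate is Redwood Mutual at 7.720%.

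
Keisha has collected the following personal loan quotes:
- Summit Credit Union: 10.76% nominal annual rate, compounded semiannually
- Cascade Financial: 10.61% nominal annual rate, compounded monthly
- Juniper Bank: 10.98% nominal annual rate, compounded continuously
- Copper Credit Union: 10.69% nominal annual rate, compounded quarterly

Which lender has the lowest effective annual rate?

Summit Credit Union: (1 + 0.1076/2)^2 − 1 = 11.049%
Cascade Financial: (1 + 0.1061/12)^12 − 1 = 11.141%
Juniper Bank: e^0.1098 − 1 = 11.605%
Copper Credit Union: (1 + 0.1069/4)^4 − 1 = 11.126%
The lowest effective annual rate is Summit Credit Union at 11.049%.

Summit Credit Union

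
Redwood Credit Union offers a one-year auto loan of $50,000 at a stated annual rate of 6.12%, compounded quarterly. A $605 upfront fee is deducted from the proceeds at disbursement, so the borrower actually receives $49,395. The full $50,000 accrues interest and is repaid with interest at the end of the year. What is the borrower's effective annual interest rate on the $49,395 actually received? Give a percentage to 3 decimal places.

7.563%

Amount owed after one year: 50,000 × (1 + 0.0612/4)^4 = 50,000 × 1.062619 = $53,130.95.
Effective rate on net proceeds: 53,130.95 / 49,395 − 1 = 0.075634 = 7.563%.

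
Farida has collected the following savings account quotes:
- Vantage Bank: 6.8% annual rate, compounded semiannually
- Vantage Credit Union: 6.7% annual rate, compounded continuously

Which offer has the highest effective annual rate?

Vantage Credit Union

Vantage Bank: (1 + 0.068/2)^2 − 1 = 6.916%
Vantage Credit Union: e^0.067 − 1 = 6.930%
The highest effective annual rate is Vantage Credit Union at 6.930%.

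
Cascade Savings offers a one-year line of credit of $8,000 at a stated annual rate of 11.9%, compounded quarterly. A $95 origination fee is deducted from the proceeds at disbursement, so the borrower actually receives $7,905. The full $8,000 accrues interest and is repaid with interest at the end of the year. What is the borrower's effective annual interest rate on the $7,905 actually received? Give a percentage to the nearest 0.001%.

Amount owed after one year: 8,000 × (1 + 0.119/4)^4 = 8,000 × 1.124416 = $8,995.33.
Effective rate on net proceeds: 8,995.33 / 7,905 − 1 = 0.137929 = 13.793%.

13.793%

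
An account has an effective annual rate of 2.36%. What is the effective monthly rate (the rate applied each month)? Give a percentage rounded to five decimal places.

The per-month rate i satisfies (1 + i)^12 = 1 + 0.0236.
i = 1.0236^(1/12) − 1 = 0.0019457 = 0.19457%.

0.19457%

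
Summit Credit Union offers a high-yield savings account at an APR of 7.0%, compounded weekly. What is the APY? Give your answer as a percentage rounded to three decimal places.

7.246%

EAR = (1 + 0.070/52)^52 − 1.
= 1.072458 − 1 = 7.246%.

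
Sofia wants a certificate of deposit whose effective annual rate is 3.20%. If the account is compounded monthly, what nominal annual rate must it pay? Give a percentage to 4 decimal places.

3.1540%

(1 + r/12)^12 − 1 = 0.0320, so 1 + r/12 = 1.0320^(1/12).
r/12 = 0.002628, so r = 0.031540 = 3.1540%.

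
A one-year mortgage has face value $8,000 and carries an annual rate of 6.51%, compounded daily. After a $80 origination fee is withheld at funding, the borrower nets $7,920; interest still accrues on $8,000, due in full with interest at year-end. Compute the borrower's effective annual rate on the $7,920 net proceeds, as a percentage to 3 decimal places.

Amount owed after one year: 8,000 × (1 + 0.0651/365)^365 = 8,000 × 1.067260 = $8,538.08.
Effective rate on net proceeds: 8,538.08 / 7,920 − 1 = 0.078040 = 7.804%.

7.804%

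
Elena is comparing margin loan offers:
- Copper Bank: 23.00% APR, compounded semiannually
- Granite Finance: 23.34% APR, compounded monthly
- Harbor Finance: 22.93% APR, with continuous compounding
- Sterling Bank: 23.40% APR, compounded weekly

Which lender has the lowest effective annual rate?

Copper Bank

Copper Bank: (1 + 0.2300/2)^2 − 1 = 24.323%
Granite Finance: (1 + 0.2334/12)^12 − 1 = 26.006%
Harbor Finance: e^0.2293 − 1 = 25.772%
Sterling Bank: (1 + 0.2340/52)^52 − 1 = 26.298%
The lowest effective annual rate is Copper Bank at 24.323%.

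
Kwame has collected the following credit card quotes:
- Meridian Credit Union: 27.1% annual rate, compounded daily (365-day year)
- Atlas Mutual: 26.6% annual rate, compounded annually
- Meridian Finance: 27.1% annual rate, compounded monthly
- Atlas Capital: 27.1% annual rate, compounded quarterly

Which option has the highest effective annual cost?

Meridian Credit Union: (1 + 0.271/365)^365 − 1 = 31.114%
Atlas Mutual: compounded annually, EAR = 26.600%
Meridian Finance: (1 + 0.271/12)^12 − 1 = 30.733%
Atlas Capital: (1 + 0.271/4)^4 − 1 = 29.981%
The highest effective annual rate is Meridian Credit Union at 31.114%.

Meridian Credit Union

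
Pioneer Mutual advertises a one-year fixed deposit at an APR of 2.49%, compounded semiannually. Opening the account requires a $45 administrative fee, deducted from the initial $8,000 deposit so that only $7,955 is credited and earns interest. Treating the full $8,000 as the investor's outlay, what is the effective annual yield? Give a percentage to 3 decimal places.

1.929%

Value after one year: 7,955 × (1 + 0.0249/2)^2 = 7,955 × 1.025055 = $8,154.31.
Effective yield on the $8,000 outlay: 8,154.31 / 8,000 − 1 = 0.019289 = 1.929%.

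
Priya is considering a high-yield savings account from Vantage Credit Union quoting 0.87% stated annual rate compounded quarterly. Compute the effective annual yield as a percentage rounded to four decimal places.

EAR = (1 + 0.0087/4)^4 − 1.
= 1.008728 − 1 = 0.8728%.

0.8728%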